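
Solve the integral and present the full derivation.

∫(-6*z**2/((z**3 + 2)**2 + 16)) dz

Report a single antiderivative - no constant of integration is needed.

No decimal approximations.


Step 1. Substitute u = z**3 + 2, turning ∫(-6*z**2/((z**3 + 2)**2 + 16)) dz into ∫(-2/(u**2 + 16)) du: now ∫(-2/(u**2 + 16)) du.
Step 2. Evaluate the standard form: now -atan(u/4)/2.
Step 3. Substitute back u = z**3 + 2: now -atan(z**3/4 + 1/2)/2.
Answer: -atan(z**3/4 + 1/2)/2.


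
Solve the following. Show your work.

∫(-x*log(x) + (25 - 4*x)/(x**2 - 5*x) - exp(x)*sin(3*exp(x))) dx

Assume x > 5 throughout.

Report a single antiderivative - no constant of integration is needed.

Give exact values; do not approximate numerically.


Step 1. Rewrite: now ∫(-x*log(x)) dx + ∫((25 - 4*x)/(x**2 - 5*x)) dx + ∫(-exp(x)*sin(3*exp(x))) dx.
Step 2. Integrate ∫(-x*log(x)) dx by parts with u = log(x), dv = (-x) dx, so v = -x**2/2 [assuming x > 0]: now -x**2*log(x)/2 + ∫(x/2) dx + ∫((25 - 4*x)/(x**2 - 5*x)) dx + ∫(-exp(x)*sin(3*exp(x))) dx.
Step 3. Evaluate the standard form: now -x**2*log(x)/2 + x**2/4 + ∫((25 - 4*x)/(x**2 - 5*x)) dx + ∫(-exp(x)*sin(3*exp(x))) dx.
Step 4. Substitute u = exp(x), turning ∫(-exp(x)*sin(3*exp(x))) dx into ∫(-sin(3*u)) du: now -x**2*log(x)/2 + x**2/4 + ∫((25 - 4*x)/(x**2 - 5*x)) dx + ∫(-sin(3*u)) du.
Step 5. Evaluate the standard form: now -x**2*log(x)/2 + x**2/4 + cos(3*u)/3 + ∫((25 - 4*x)/(x**2 - 5*x)) dx.
Step 6. Substitute back u = exp(x): now -x**2*log(x)/2 + x**2/4 + cos(3*exp(x))/3 + ∫((25 - 4*x)/(x**2 - 5*x)) dx.
Step 7. Decompose ∫((25 - 4*x)/(x**2 - 5*x)) dx by partial fractions, (25 - 4*x)/(x**2 - 5*x) = 1/(x - 5) - 5/x: now -x**2*log(x)/2 + x**2/4 + cos(3*exp(x))/3 + ∫(-5/x) dx + ∫(1/(x - 5)) dx.
Step 8. Evaluate the standard form [assuming x > 0]: now -x**2*log(x)/2 + x**2/4 - 5*log(x) + cos(3*exp(x))/3 + ∫(1/(x - 5)) dx.
Step 9. Evaluate the standard form [assuming x > 5]: now -x**2*log(x)/2 + x**2/4 - 5*log(x) + log(x - 5) + cos(3*exp(x))/3.
Answer: -x**2*log(x)/2 + x**2/4 - 5*log(x) + log(x - 5) + cos(3*exp(x))/3.


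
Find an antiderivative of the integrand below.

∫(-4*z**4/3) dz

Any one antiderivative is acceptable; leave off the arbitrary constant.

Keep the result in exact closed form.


Answer: -4*z**5/15.


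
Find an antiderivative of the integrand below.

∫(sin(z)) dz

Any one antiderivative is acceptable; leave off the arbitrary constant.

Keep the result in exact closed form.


Answer: -cos(z).


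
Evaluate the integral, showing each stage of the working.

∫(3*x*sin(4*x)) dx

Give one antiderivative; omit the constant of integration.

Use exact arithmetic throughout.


Step 1. Integrate ∫(3*x*sin(4*x)) dx by parts with u = x, dv = (3*sin(4*x)) dx, so v = -3*cos(4*x)/4: now -3*x*cos(4*x)/4 + ∫(3*cos(4*x)/4) dx.
Step 2. Evaluate the standard form: now -3*x*cos(4*x)/4 + 3*sin(4*x)/16.
Answer: -3*x*cos(4*x)/4 + 3*sin(4*x)/16.


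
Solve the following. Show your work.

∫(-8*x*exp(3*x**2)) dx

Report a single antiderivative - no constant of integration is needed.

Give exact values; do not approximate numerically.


Step 1. Substitute u = x**2, turning ∫(-8*x*exp(3*x**2)) dx into ∫(-4*exp(3*u)) du: now ∫(-4*exp(3*u)) du.
Step 2. Evaluate the standard form: now -4*exp(3*u)/3.
Step 3. Substitute back u = x**2: now -4*exp(3*x**2)/3.
Answer: -4*exp(3*x**2)/3.


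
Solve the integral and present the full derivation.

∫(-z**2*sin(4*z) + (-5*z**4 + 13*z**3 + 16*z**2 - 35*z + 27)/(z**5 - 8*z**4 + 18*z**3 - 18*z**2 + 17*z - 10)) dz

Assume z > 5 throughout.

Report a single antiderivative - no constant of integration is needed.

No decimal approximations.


Step 1. Rewrite: now ∫(-z**2*sin(4*z)) dz + ∫((-5*z**4 + 13*z**3 + 16*z**2 - 35*z + 27)/(z**5 - 8*z**4 + 18*z**3 - 18*z**2 + 17*z - 10)) dz.
Step 2. Decompose ∫((-5*z**4 + 13*z**3 + 16*z**2 - 35*z + 27)/(z**5 - 8*z**4 + 18*z**3 - 18*z**2 + 17*z - 10)) dz by partial fractions, (-5*z**4 + 13*z**3 + 16*z**2 - 35*z + 27)/(z**5 - 8*z**4 + 18*z**3 - 18*z**2 + 17*z - 10) = -3/(z**2 + 1) + 2/(z - 1) - 3/(z - 2) - 4/(z - 5): now ∫(-z**2*sin(4*z)) dz + ∫(-4/(z - 5)) dz + ∫(-3/(z - 2)) dz + ∫(2/(z - 1)) dz + ∫(-3/(z**2 + 1)) dz.
Step 3. Evaluate the standard form [assuming z > 5]: now -4*log(z - 5) + ∫(-z**2*sin(4*z)) dz + ∫(-3/(z - 2)) dz + ∫(2/(z - 1)) dz + ∫(-3/(z**2 + 1)) dz.
Step 4. Evaluate the standard form [assuming z > 1]: now -4*log(z - 5) + 2*log(z - 1) + ∫(-z**2*sin(4*z)) dz + ∫(-3/(z - 2)) dz + ∫(-3/(z**2 + 1)) dz.
Step 5. Evaluate the standard form [assuming z > 2]: now -4*log(z - 5) - 3*log(z - 2) + 2*log(z - 1) + ∫(-z**2*sin(4*z)) dz + ∫(-3/(z**2 + 1)) dz.
Step 6. Evaluate the standard form: now -4*log(z - 5) - 3*log(z - 2) + 2*log(z - 1) - 3*atan(z) + ∫(-z**2*sin(4*z)) dz.
Step 7. Integrate ∫(-z**2*sin(4*z)) dz by parts with u = z**2, dv = (-sin(4*z)) dz, so v = cos(4*z)/4: now z**2*cos(4*z)/4 - 4*log(z - 5) - 3*log(z - 2) + 2*log(z - 1) - 3*atan(z) + ∫(-z*cos(4*z)/2) dz.
Step 8. Integrate ∫(-z*cos(4*z)/2) dz by parts with u = z, dv = (-cos(4*z)/2) dz, so v = -sin(4*z)/8: now z**2*cos(4*z)/4 - z*sin(4*z)/8 - 4*log(z - 5) - 3*log(z - 2) + 2*log(z - 1) - 3*atan(z) + ∫(sin(4*z)/8) dz.
Step 9. Evaluate the standard form: now z**2*cos(4*z)/4 - z*sin(4*z)/8 - 4*log(z - 5) - 3*log(z - 2) + 2*log(z - 1) - cos(4*z)/32 - 3*atan(z).
Answer: z**2*cos(4*z)/4 - z*sin(4*z)/8 - 4*log(z - 5) - 3*log(z - 2) + 2*log(z - 1) - cos(4*z)/32 - 3*atan(z).


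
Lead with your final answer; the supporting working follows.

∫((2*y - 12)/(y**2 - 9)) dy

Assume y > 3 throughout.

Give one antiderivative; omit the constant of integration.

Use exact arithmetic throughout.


The answer is -log(y - 3) + 3*log(y + 3).
Step 1. Decompose ∫((2*y - 12)/(y**2 - 9)) dy by partial fractions, (2*y - 12)/(y**2 - 9) = 3/(y + 3) - 1/(y - 3): now ∫(-1/(y - 3)) dy + ∫(3/(y + 3)) dy.
Step 2. Evaluate the standard form [assuming y > 3]: now -log(y - 3) + ∫(3/(y + 3)) dy.
Step 3. Evaluate the standard form [assuming y > -3]: now -log(y - 3) + 3*log(y + 3).
Answer: -log(y - 3) + 3*log(y + 3).


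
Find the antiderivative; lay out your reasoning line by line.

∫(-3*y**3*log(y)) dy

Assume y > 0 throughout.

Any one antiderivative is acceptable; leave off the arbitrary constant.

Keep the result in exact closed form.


Step 1. Integrate ∫(-3*y**3*log(y)) dy by parts with u = log(y), dv = (-3*y**3) dy, so v = -3*y**4/4 [assuming y > 0]: now -3*y**4*log(y)/4 + ∫(3*y**3/4) dy.
Step 2. Evaluate the standard form: now -3*y**4*log(y)/4 + 3*y**4/16.
Answer: -3*y**4*log(y)/4 + 3*y**4/16.


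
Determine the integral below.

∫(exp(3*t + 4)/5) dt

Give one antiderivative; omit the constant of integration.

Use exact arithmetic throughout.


Answer: exp(3*t + 4)/15.


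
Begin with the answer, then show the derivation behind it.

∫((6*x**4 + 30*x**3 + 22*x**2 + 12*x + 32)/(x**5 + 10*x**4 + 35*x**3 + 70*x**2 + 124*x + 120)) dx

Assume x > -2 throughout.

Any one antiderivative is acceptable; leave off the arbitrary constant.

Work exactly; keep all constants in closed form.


The answer is -2*log(x + 2) + 5*log(x + 3) + 3*log(x + 5) - 2*atan(x/2).
Step 1. Decompose ∫((6*x**4 + 30*x**3 + 22*x**2 + 12*x + 32)/(x**5 + 10*x**4 + 35*x**3 + 70*x**2 + 124*x + 120)) dx by partial fractions, (6*x**4 + 30*x**3 + 22*x**2 + 12*x + 32)/(x**5 + 10*x**4 + 35*x**3 + 70*x**2 + 124*x + 120) = -4/(x**2 + 4) + 3/(x + 5) + 5/(x + 3) - 2/(x + 2): now ∫(-2/(x + 2)) dx + ∫(5/(x + 3)) dx + ∫(3/(x + 5)) dx + ∫(-4/(x**2 + 4)) dx.
Step 2. Evaluate the standard form [assuming x > -3]: now 5*log(x + 3) + ∫(-2/(x + 2)) dx + ∫(3/(x + 5)) dx + ∫(-4/(x**2 + 4)) dx.
Step 3. Evaluate the standard form [assuming x > -5]: now 5*log(x + 3) + 3*log(x + 5) + ∫(-2/(x + 2)) dx + ∫(-4/(x**2 + 4)) dx.
Step 4. Evaluate the standard form [assuming x > -2]: now -2*log(x + 2) + 5*log(x + 3) + 3*log(x + 5) + ∫(-4/(x**2 + 4)) dx.
Step 5. Evaluate the standard form: now -2*log(x + 2) + 5*log(x + 3) + 3*log(x + 5) - 2*atan(x/2).
Answer: -2*log(x + 2) + 5*log(x + 3) + 3*log(x + 5) - 2*atan(x/2).


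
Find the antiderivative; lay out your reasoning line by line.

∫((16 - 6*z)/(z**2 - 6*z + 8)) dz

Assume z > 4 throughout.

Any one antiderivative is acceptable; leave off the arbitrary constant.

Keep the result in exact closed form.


Step 1. Decompose ∫((16 - 6*z)/(z**2 - 6*z + 8)) dz by partial fractions, (16 - 6*z)/(z**2 - 6*z + 8) = -2/(z - 2) - 4/(z - 4): now ∫(-4/(z - 4)) dz + ∫(-2/(z - 2)) dz.
Step 2. Evaluate the standard form [assuming z > 4]: now -4*log(z - 4) + ∫(-2/(z - 2)) dz.
Step 3. Evaluate the standard form [assuming z > 2]: now -4*log(z - 4) - 2*log(z - 2).
Answer: -4*log(z - 4) - 2*log(z - 2).


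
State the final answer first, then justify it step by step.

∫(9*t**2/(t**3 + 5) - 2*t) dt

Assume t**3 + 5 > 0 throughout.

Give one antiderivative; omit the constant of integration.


The answer is -t**2 + 3*log(t**3 + 5).
Step 1. Rewrite: now ∫(-2*t) dt + ∫(9*t**2/(t**3 + 5)) dt.
Step 2. Substitute u = t**3 + 5, turning ∫(9*t**2/(t**3 + 5)) dt into ∫(3/u) du: now ∫(-2*t) dt + ∫(3/u) du.
Step 3. Evaluate the standard form [assuming u > 0]: now 3*log(u) + ∫(-2*t) dt.
Step 4. Substitute back u = t**3 + 5: now 3*log(t**3 + 5) + ∫(-2*t) dt.
Step 5. Evaluate the standard form: now -t**2 + 3*log(t**3 + 5).
Answer: -t**2 + 3*log(t**3 + 5).


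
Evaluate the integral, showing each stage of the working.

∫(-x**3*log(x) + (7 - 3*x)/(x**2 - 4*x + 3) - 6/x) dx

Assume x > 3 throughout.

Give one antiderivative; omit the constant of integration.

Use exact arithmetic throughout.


Step 1. Rewrite: now ∫(-6/x) dx + ∫(-x**3*log(x)) dx + ∫((7 - 3*x)/(x**2 - 4*x + 3)) dx.
Step 2. Evaluate the standard form [assuming x > 0]: now -6*log(x) + ∫(-x**3*log(x)) dx + ∫((7 - 3*x)/(x**2 - 4*x + 3)) dx.
Step 3. Integrate ∫(-x**3*log(x)) dx by parts with u = log(x), dv = (-x**3) dx, so v = -x**4/4 [assuming x > 0]: now -x**4*log(x)/4 - 6*log(x) + ∫(x**3/4) dx + ∫((7 - 3*x)/(x**2 - 4*x + 3)) dx.
Step 4. Evaluate the standard form: now -x**4*log(x)/4 + x**4/16 - 6*log(x) + ∫((7 - 3*x)/(x**2 - 4*x + 3)) dx.
Step 5. Decompose ∫((7 - 3*x)/(x**2 - 4*x + 3)) dx by partial fractions, (7 - 3*x)/(x**2 - 4*x + 3) = -2/(x - 1) - 1/(x - 3): now -x**4*log(x)/4 + x**4/16 - 6*log(x) + ∫(-1/(x - 3)) dx + ∫(-2/(x - 1)) dx.
Step 6. Evaluate the standard form [assuming x > 1]: now -x**4*log(x)/4 + x**4/16 - 6*log(x) - 2*log(x - 1) + ∫(-1/(x - 3)) dx.
Step 7. Evaluate the standard form [assuming x > 3]: now -x**4*log(x)/4 + x**4/16 - 6*log(x) - log(x - 3) - 2*log(x - 1).
Answer: -x**4*log(x)/4 + x**4/16 - 6*log(x) - log(x - 3) - 2*log(x - 1).


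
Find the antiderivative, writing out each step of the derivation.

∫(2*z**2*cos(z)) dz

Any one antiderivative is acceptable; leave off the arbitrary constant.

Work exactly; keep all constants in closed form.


Step 1. Integrate ∫(2*z**2*cos(z)) dz by parts with u = z**2, dv = (2*cos(z)) dz, so v = 2*sin(z): now 2*z**2*sin(z) + ∫(-4*z*sin(z)) dz.
Step 2. Integrate ∫(-4*z*sin(z)) dz by parts with u = z, dv = (-4*sin(z)) dz, so v = 4*cos(z): now 2*z**2*sin(z) + 4*z*cos(z) + ∫(-4*cos(z)) dz.
Step 3. Evaluate the standard form: now 2*z**2*sin(z) + 4*z*cos(z) - 4*sin(z).
Answer: 2*z**2*sin(z) + 4*z*cos(z) - 4*sin(z).


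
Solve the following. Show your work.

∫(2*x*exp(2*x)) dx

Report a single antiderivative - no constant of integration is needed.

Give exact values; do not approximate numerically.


Step 1. Integrate ∫(2*x*exp(2*x)) dx by parts with u = x, dv = (2*exp(2*x)) dx, so v = exp(2*x): now x*exp(2*x) + ∫(-exp(2*x)) dx.
Step 2. Evaluate the standard form: now x*exp(2*x) - exp(2*x)/2.
Answer: x*exp(2*x) - exp(2*x)/2.


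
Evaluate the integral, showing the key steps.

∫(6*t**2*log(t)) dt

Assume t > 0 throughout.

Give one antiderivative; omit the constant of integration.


Step 1. Integrate ∫(6*t**2*log(t)) dt by parts with u = log(t), dv = (6*t**2) dt, so v = 2*t**3 [assuming t > 0]: now 2*t**3*log(t) + ∫(-2*t**2) dt.
Step 2. Evaluate the standard form: now 2*t**3*log(t) - 2*t**3/3.
Answer: 2*t**3*log(t) - 2*t**3/3.


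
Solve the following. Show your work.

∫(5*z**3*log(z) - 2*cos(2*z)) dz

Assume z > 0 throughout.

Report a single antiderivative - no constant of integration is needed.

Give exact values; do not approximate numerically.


Step 1. Rewrite: now ∫(5*z**3*log(z)) dz + ∫(-2*cos(2*z)) dz.
Step 2. Integrate ∫(5*z**3*log(z)) dz by parts with u = log(z), dv = (5*z**3) dz, so v = 5*z**4/4 [assuming z > 0]: now 5*z**4*log(z)/4 + ∫(-5*z**3/4) dz + ∫(-2*cos(2*z)) dz.
Step 3. Evaluate the standard form: now 5*z**4*log(z)/4 - 5*z**4/16 + ∫(-2*cos(2*z)) dz.
Step 4. Evaluate the standard form: now 5*z**4*log(z)/4 - 5*z**4/16 - sin(2*z).
Answer: 5*z**4*log(z)/4 - 5*z**4/16 - sin(2*z).


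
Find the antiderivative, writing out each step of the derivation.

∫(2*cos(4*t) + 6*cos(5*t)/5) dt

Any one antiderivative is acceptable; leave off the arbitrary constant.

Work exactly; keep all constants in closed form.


Step 1. Rewrite: now ∫(2*cos(4*t)) dt + ∫(6*cos(5*t)/5) dt.
Step 2. Evaluate the standard form: now 6*sin(5*t)/25 + ∫(2*cos(4*t)) dt.
Step 3. Evaluate the standard form: now sin(4*t)/2 + 6*sin(5*t)/25.
Answer: sin(4*t)/2 + 6*sin(5*t)/25.


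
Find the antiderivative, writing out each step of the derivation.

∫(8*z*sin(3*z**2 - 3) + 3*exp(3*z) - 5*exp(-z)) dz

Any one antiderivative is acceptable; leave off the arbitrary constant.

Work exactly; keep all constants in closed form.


Step 1. Rewrite: now ∫(8*z*sin(3*z**2 - 3)) dz + ∫(-5*exp(-z)) dz + ∫(3*exp(3*z)) dz.
Step 2. Evaluate the standard form: now exp(3*z) + ∫(8*z*sin(3*z**2 - 3)) dz + ∫(-5*exp(-z)) dz.
Step 3. Evaluate the standard form: now exp(3*z) + ∫(8*z*sin(3*z**2 - 3)) dz + 5*exp(-z).
Step 4. Substitute u = z**2 - 1, turning ∫(8*z*sin(3*z**2 - 3)) dz into ∫(4*sin(3*u)) du: now exp(3*z) + ∫(4*sin(3*u)) du + 5*exp(-z).
Step 5. Evaluate the standard form: now exp(3*z) - 4*cos(3*u)/3 + 5*exp(-z).
Step 6. Substitute back u = z**2 - 1: now exp(3*z) - 4*cos(3*z**2 - 3)/3 + 5*exp(-z).
Answer: exp(3*z) - 4*cos(3*z**2 - 3)/3 + 5*exp(-z).


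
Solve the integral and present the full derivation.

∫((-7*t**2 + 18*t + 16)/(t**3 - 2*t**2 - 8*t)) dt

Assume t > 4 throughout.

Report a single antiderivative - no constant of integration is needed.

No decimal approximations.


Step 1. Decompose ∫((-7*t**2 + 18*t + 16)/(t**3 - 2*t**2 - 8*t)) dt by partial fractions, (-7*t**2 + 18*t + 16)/(t**3 - 2*t**2 - 8*t) = -4/(t + 2) - 1/(t - 4) - 2/t: now ∫(-2/t) dt + ∫(-1/(t - 4)) dt + ∫(-4/(t + 2)) dt.
Step 2. Evaluate the standard form [assuming t > 4]: now -log(t - 4) + ∫(-2/t) dt + ∫(-4/(t + 2)) dt.
Step 3. Evaluate the standard form [assuming t > -2]: now -log(t - 4) - 4*log(t + 2) + ∫(-2/t) dt.
Step 4. Evaluate the standard form [assuming t > 0]: now -2*log(t) - log(t - 4) - 4*log(t + 2).
Answer: -2*log(t) - log(t - 4) - 4*log(t + 2).


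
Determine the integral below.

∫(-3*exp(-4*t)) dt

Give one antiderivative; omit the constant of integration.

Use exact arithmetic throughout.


Answer: 3*exp(-4*t)/4.


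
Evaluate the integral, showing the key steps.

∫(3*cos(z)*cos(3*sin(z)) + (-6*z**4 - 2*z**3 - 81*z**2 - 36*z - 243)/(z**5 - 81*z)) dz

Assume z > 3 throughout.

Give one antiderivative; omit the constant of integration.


Step 1. Rewrite: now ∫((-6*z**4 - 2*z**3 - 81*z**2 - 36*z - 243)/(z**5 - 81*z)) dz + ∫(3*cos(z)*cos(3*sin(z))) dz.
Step 2. Substitute u = sin(z), turning ∫(3*cos(z)*cos(3*sin(z))) dz into ∫(3*cos(3*u)) du: now ∫((-6*z**4 - 2*z**3 - 81*z**2 - 36*z - 243)/(z**5 - 81*z)) dz + ∫(3*cos(3*u)) du.
Step 3. Evaluate the standard form: now sin(3*u) + ∫((-6*z**4 - 2*z**3 - 81*z**2 - 36*z - 243)/(z**5 - 81*z)) dz.
Step 4. Substitute back u = sin(z): now sin(3*sin(z)) + ∫((-6*z**4 - 2*z**3 - 81*z**2 - 36*z - 243)/(z**5 - 81*z)) dz.
Step 5. Decompose ∫((-6*z**4 - 2*z**3 - 81*z**2 - 36*z - 243)/(z**5 - 81*z)) dz by partial fractions, (-6*z**4 - 2*z**3 - 81*z**2 - 36*z - 243)/(z**5 - 81*z) = 1/(z**2 + 9) - 4/(z + 3) - 5/(z - 3) + 3/z: now sin(3*sin(z)) + ∫(3/z) dz + ∫(-5/(z - 3)) dz + ∫(-4/(z + 3)) dz + ∫(1/(z**2 + 9)) dz.
Step 6. Evaluate the standard form [assuming z > 3]: now -5*log(z - 3) + sin(3*sin(z)) + ∫(3/z) dz + ∫(-4/(z + 3)) dz + ∫(1/(z**2 + 9)) dz.
Step 7. Evaluate the standard form [assuming z > -3]: now -5*log(z - 3) - 4*log(z + 3) + sin(3*sin(z)) + ∫(3/z) dz + ∫(1/(z**2 + 9)) dz.
Step 8. Evaluate the standard form [assuming z > 0]: now 3*log(z) - 5*log(z - 3) - 4*log(z + 3) + sin(3*sin(z)) + ∫(1/(z**2 + 9)) dz.
Step 9. Evaluate the standard form: now 3*log(z) - 5*log(z - 3) - 4*log(z + 3) + sin(3*sin(z)) + atan(z/3)/3.
Answer: 3*log(z) - 5*log(z - 3) - 4*log(z + 3) + sin(3*sin(z)) + atan(z/3)/3.


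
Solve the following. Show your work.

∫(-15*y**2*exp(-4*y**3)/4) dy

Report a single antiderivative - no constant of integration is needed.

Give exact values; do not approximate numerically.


Step 1. Substitute u = y**3, turning ∫(-15*y**2*exp(-4*y**3)/4) dy into ∫(-5*exp(-4*u)/4) du: now ∫(-5*exp(-4*u)/4) du.
Step 2. Evaluate the standard form: now 5*exp(-4*u)/16.
Step 3. Substitute back u = y**3: now 5*exp(-4*y**3)/16.
Answer: 5*exp(-4*y**3)/16.


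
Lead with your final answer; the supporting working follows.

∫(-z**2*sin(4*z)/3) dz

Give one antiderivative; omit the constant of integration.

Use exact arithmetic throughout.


The answer is z**2*cos(4*z)/12 - z*sin(4*z)/24 - cos(4*z)/96.
Step 1. Integrate ∫(-z**2*sin(4*z)/3) dz by parts with u = z**2, dv = (-sin(4*z)/3) dz, so v = cos(4*z)/12: now z**2*cos(4*z)/12 + ∫(-z*cos(4*z)/6) dz.
Step 2. Integrate ∫(-z*cos(4*z)/6) dz by parts with u = z, dv = (-cos(4*z)/6) dz, so v = -sin(4*z)/24: now z**2*cos(4*z)/12 - z*sin(4*z)/24 + ∫(sin(4*z)/24) dz.
Step 3. Evaluate the standard form: now z**2*cos(4*z)/12 - z*sin(4*z)/24 - cos(4*z)/96.
Answer: z**2*cos(4*z)/12 - z*sin(4*z)/24 - cos(4*z)/96.


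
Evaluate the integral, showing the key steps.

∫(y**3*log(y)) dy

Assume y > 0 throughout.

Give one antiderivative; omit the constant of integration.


Step 1. Integrate ∫(y**3*log(y)) dy by parts with u = log(y), dv = (y**3) dy, so v = y**4/4 [assuming y > 0]: now y**4*log(y)/4 + ∫(-y**3/4) dy.
Step 2. Evaluate the standard form: now y**4*log(y)/4 - y**4/16.
Answer: y**4*log(y)/4 - y**4/16.


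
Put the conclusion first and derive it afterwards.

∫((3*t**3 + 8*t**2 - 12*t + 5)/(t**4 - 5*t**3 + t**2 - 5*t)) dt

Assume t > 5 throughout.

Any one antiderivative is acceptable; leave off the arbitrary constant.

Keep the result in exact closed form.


The answer is -log(t) + 4*log(t - 5) + 3*atan(t).
Step 1. Decompose ∫((3*t**3 + 8*t**2 - 12*t + 5)/(t**4 - 5*t**3 + t**2 - 5*t)) dt by partial fractions, (3*t**3 + 8*t**2 - 12*t + 5)/(t**4 - 5*t**3 + t**2 - 5*t) = 3/(t**2 + 1) + 4/(t - 5) - 1/t: now ∫(-1/t) dt + ∫(4/(t - 5)) dt + ∫(3/(t**2 + 1)) dt.
Step 2. Evaluate the standard form [assuming t > 5]: now 4*log(t - 5) + ∫(-1/t) dt + ∫(3/(t**2 + 1)) dt.
Step 3. Evaluate the standard form [assuming t > 0]: now -log(t) + 4*log(t - 5) + ∫(3/(t**2 + 1)) dt.
Step 4. Evaluate the standard form: now -log(t) + 4*log(t - 5) + 3*atan(t).
Answer: -log(t) + 4*log(t - 5) + 3*atan(t).


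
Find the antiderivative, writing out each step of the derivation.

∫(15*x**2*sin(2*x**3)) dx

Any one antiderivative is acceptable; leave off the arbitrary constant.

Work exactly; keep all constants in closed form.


Step 1. Substitute u = x**3, turning ∫(15*x**2*sin(2*x**3)) dx into ∫(5*sin(2*u)) du: now ∫(5*sin(2*u)) du.
Step 2. Evaluate the standard form: now -5*cos(2*u)/2.
Step 3. Substitute back u = x**3: now -5*cos(2*x**3)/2.
Answer: -5*cos(2*x**3)/2.


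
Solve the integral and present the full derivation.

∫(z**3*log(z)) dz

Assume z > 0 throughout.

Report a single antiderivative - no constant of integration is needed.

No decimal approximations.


Step 1. Integrate ∫(z**3*log(z)) dz by parts with u = log(z), dv = (z**3) dz, so v = z**4/4 [assuming z > 0]: now z**4*log(z)/4 + ∫(-z**3/4) dz.
Step 2. Evaluate the standard form: now z**4*log(z)/4 - z**4/16.
Answer: z**4*log(z)/4 - z**4/16.


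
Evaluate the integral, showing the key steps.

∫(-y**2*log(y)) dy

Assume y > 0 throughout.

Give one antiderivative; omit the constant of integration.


Step 1. Integrate ∫(-y**2*log(y)) dy by parts with u = log(y), dv = (-y**2) dy, so v = -y**3/3 [assuming y > 0]: now -y**3*log(y)/3 + ∫(y**2/3) dy.
Step 2. Evaluate the standard form: now -y**3*log(y)/3 + y**3/9.
Answer: -y**3*log(y)/3 + y**3/9.


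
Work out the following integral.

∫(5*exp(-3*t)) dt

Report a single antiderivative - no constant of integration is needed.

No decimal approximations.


Answer: -5*exp(-3*t)/3.


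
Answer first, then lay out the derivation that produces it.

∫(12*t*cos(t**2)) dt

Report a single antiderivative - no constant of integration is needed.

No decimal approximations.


The answer is 6*sin(t**2).
Step 1. Substitute u = t**2, turning ∫(12*t*cos(t**2)) dt into ∫(6*cos(u)) du: now ∫(6*cos(u)) du.
Step 2. Evaluate the standard form: now 6*sin(u).
Step 3. Substitute back u = t**2: now 6*sin(t**2).
Answer: 6*sin(t**2).


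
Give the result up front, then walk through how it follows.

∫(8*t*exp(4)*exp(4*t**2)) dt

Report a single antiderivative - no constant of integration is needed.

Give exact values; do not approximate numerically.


The answer is exp(4*t**2 + 4).
Step 1. Substitute u = t**2 + 1, turning ∫(8*t*exp(4)*exp(4*t**2)) dt into ∫(4*exp(4*u)) du: now ∫(4*exp(4*u)) du.
Step 2. Evaluate the standard form: now exp(4*u).
Step 3. Substitute back u = t**2 + 1: now exp(4*t**2 + 4).
Answer: exp(4*t**2 + 4).


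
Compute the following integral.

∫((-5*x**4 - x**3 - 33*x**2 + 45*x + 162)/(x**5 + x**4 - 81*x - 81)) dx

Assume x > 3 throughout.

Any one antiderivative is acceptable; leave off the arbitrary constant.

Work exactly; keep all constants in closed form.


Answer: -log(x - 3) - log(x + 1) - 3*log(x + 3) - atan(x/3).


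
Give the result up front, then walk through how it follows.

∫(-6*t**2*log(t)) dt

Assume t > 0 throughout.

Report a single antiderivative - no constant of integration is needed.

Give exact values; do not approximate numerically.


The answer is -2*t**3*log(t) + 2*t**3/3.
Step 1. Integrate ∫(-6*t**2*log(t)) dt by parts with u = log(t), dv = (-6*t**2) dt, so v = -2*t**3 [assuming t > 0]: now -2*t**3*log(t) + ∫(2*t**2) dt.
Step 2. Evaluate the standard form: now -2*t**3*log(t) + 2*t**3/3.
Answer: -2*t**3*log(t) + 2*t**3/3.


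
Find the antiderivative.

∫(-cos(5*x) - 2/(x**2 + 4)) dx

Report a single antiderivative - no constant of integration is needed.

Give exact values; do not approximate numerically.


Answer: -sin(5*x)/5 - atan(x/2).


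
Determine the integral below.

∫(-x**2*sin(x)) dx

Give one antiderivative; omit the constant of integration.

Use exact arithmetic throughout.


Answer: x**2*cos(x) - 2*x*sin(x) - 2*cos(x).


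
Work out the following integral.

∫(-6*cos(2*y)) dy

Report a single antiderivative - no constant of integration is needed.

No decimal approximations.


Answer: -3*sin(2*y).


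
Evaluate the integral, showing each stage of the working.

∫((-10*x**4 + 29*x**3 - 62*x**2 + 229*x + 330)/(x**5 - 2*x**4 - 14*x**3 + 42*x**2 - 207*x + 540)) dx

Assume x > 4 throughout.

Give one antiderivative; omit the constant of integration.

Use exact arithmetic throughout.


Step 1. Decompose ∫((-10*x**4 + 29*x**3 - 62*x**2 + 229*x + 330)/(x**5 - 2*x**4 - 14*x**3 + 42*x**2 - 207*x + 540)) dx by partial fractions, (-10*x**4 + 29*x**3 - 62*x**2 + 229*x + 330)/(x**5 - 2*x**4 - 14*x**3 + 42*x**2 - 207*x + 540) = 1/(x**2 + 9) - 5/(x + 5) - 3/(x - 3) - 2/(x - 4): now ∫(-2/(x - 4)) dx + ∫(-3/(x - 3)) dx + ∫(-5/(x + 5)) dx + ∫(1/(x**2 + 9)) dx.
Step 2. Evaluate the standard form [assuming x > -5]: now -5*log(x + 5) + ∫(-2/(x - 4)) dx + ∫(-3/(x - 3)) dx + ∫(1/(x**2 + 9)) dx.
Step 3. Evaluate the standard form [assuming x > 3]: now -3*log(x - 3) - 5*log(x + 5) + ∫(-2/(x - 4)) dx + ∫(1/(x**2 + 9)) dx.
Step 4. Evaluate the standard form [assuming x > 4]: now -2*log(x - 4) - 3*log(x - 3) - 5*log(x + 5) + ∫(1/(x**2 + 9)) dx.
Step 5. Evaluate the standard form: now -2*log(x - 4) - 3*log(x - 3) - 5*log(x + 5) + atan(x/3)/3.
Answer: -2*log(x - 4) - 3*log(x - 3) - 5*log(x + 5) + atan(x/3)/3.


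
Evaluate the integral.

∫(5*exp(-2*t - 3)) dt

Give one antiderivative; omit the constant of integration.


Answer: -5*exp(-2*t - 3)/2.


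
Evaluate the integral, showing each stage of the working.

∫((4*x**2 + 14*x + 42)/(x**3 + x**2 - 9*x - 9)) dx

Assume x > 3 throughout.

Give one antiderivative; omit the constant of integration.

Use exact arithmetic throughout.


Step 1. Decompose ∫((4*x**2 + 14*x + 42)/(x**3 + x**2 - 9*x - 9)) dx by partial fractions, (4*x**2 + 14*x + 42)/(x**3 + x**2 - 9*x - 9) = 3/(x + 3) - 4/(x + 1) + 5/(x - 3): now ∫(5/(x - 3)) dx + ∫(-4/(x + 1)) dx + ∫(3/(x + 3)) dx.
Step 2. Evaluate the standard form [assuming x > -1]: now -4*log(x + 1) + ∫(5/(x - 3)) dx + ∫(3/(x + 3)) dx.
Step 3. Evaluate the standard form [assuming x > -3]: now -4*log(x + 1) + 3*log(x + 3) + ∫(5/(x - 3)) dx.
Step 4. Evaluate the standard form [assuming x > 3]: now 5*log(x - 3) - 4*log(x + 1) + 3*log(x + 3).
Answer: 5*log(x - 3) - 4*log(x + 1) + 3*log(x + 3).


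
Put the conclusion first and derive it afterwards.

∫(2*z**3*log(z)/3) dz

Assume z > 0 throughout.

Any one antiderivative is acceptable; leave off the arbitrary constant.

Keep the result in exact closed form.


The answer is z**4*log(z)/6 - z**4/24.
Step 1. Integrate ∫(2*z**3*log(z)/3) dz by parts with u = log(z), dv = (2*z**3/3) dz, so v = z**4/6 [assuming z > 0]: now z**4*log(z)/6 + ∫(-z**3/6) dz.
Step 2. Evaluate the standard form: now z**4*log(z)/6 - z**4/24.
Answer: z**4*log(z)/6 - z**4/24.


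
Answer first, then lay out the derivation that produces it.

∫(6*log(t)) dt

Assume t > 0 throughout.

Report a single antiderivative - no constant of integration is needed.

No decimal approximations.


The answer is 6*t*log(t) - 6*t.
Step 1. Integrate ∫(6*log(t)) dt by parts with u = log(t), dv = (6) dt, so v = 6*t [assuming t > 0]: now 6*t*log(t) + ∫(-6) dt.
Step 2. Evaluate the standard form: now 6*t*log(t) - 6*t.
Answer: 6*t*log(t) - 6*t.


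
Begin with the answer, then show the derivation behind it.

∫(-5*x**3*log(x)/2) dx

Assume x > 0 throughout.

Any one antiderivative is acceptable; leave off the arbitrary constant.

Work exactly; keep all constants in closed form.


The answer is -5*x**4*log(x)/8 + 5*x**4/32.
Step 1. Integrate ∫(-5*x**3*log(x)/2) dx by parts with u = log(x), dv = (-5*x**3/2) dx, so v = -5*x**4/8 [assuming x > 0]: now -5*x**4*log(x)/8 + ∫(5*x**3/8) dx.
Step 2. Evaluate the standard form: now -5*x**4*log(x)/8 + 5*x**4/32.
Answer: -5*x**4*log(x)/8 + 5*x**4/32.


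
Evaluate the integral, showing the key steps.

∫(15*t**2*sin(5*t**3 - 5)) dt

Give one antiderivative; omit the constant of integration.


Step 1. Substitute u = t**3 - 1, turning ∫(15*t**2*sin(5*t**3 - 5)) dt into ∫(5*sin(5*u)) du: now ∫(5*sin(5*u)) du.
Step 2. Evaluate the standard form: now -cos(5*u).
Step 3. Substitute back u = t**3 - 1: now -cos(5*t**3 - 5).
Answer: -cos(5*t**3 - 5).


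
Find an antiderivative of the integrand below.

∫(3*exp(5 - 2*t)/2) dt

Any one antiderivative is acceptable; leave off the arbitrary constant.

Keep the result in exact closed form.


Answer: -3*exp(5 - 2*t)/4.


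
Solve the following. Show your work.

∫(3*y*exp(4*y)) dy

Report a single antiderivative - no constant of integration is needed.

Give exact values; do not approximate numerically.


Step 1. Integrate ∫(3*y*exp(4*y)) dy by parts with u = y, dv = (3*exp(4*y)) dy, so v = 3*exp(4*y)/4: now 3*y*exp(4*y)/4 + ∫(-3*exp(4*y)/4) dy.
Step 2. Evaluate the standard form: now 3*y*exp(4*y)/4 - 3*exp(4*y)/16.
Answer: 3*y*exp(4*y)/4 - 3*exp(4*y)/16.


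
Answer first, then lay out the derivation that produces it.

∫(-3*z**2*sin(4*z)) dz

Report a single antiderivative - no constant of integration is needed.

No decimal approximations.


The answer is 3*z**2*cos(4*z)/4 - 3*z*sin(4*z)/8 - 3*cos(4*z)/32.
Step 1. Integrate ∫(-3*z**2*sin(4*z)) dz by parts with u = z**2, dv = (-3*sin(4*z)) dz, so v = 3*cos(4*z)/4: now 3*z**2*cos(4*z)/4 + ∫(-3*z*cos(4*z)/2) dz.
Step 2. Integrate ∫(-3*z*cos(4*z)/2) dz by parts with u = z, dv = (-3*cos(4*z)/2) dz, so v = -3*sin(4*z)/8: now 3*z**2*cos(4*z)/4 - 3*z*sin(4*z)/8 + ∫(3*sin(4*z)/8) dz.
Step 3. Evaluate the standard form: now 3*z**2*cos(4*z)/4 - 3*z*sin(4*z)/8 - 3*cos(4*z)/32.
Answer: 3*z**2*cos(4*z)/4 - 3*z*sin(4*z)/8 - 3*cos(4*z)/32.


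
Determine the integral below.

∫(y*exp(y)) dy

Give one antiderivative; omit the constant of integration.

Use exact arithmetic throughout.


Answer: y*exp(y) - exp(y).


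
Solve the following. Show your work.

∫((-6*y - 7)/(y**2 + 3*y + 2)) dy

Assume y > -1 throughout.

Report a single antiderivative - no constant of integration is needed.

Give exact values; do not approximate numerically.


Step 1. Decompose ∫((-6*y - 7)/(y**2 + 3*y + 2)) dy by partial fractions, (-6*y - 7)/(y**2 + 3*y + 2) = -5/(y + 2) - 1/(y + 1): now ∫(-1/(y + 1)) dy + ∫(-5/(y + 2)) dy.
Step 2. Evaluate the standard form [assuming y > -1]: now -log(y + 1) + ∫(-5/(y + 2)) dy.
Step 3. Evaluate the standard form [assuming y > -2]: now -log(y + 1) - 5*log(y + 2).
Answer: -log(y + 1) - 5*log(y + 2).


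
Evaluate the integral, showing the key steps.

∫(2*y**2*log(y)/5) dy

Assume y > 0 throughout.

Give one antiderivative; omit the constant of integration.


Step 1. Integrate ∫(2*y**2*log(y)/5) dy by parts with u = log(y), dv = (2*y**2/5) dy, so v = 2*y**3/15 [assuming y > 0]: now 2*y**3*log(y)/15 + ∫(-2*y**2/15) dy.
Step 2. Evaluate the standard form: now 2*y**3*log(y)/15 - 2*y**3/45.
Answer: 2*y**3*log(y)/15 - 2*y**3/45.


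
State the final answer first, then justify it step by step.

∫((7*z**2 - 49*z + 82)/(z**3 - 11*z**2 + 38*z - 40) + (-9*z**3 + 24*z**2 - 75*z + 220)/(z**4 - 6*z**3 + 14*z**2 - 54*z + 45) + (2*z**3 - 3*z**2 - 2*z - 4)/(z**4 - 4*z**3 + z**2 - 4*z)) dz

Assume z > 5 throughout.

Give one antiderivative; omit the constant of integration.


The answer is log(z) - log(z - 5) + 2*log(z - 4) + 2*log(z - 2) - 4*log(z - 1) - atan(z/3)/3 + atan(z).
Step 1. Rewrite: now ∫((7*z**2 - 49*z + 82)/(z**3 - 11*z**2 + 38*z - 40)) dz + ∫((-9*z**3 + 24*z**2 - 75*z + 220)/(z**4 - 6*z**3 + 14*z**2 - 54*z + 45)) dz + ∫((2*z**3 - 3*z**2 - 2*z - 4)/(z**4 - 4*z**3 + z**2 - 4*z)) dz.
Step 2. Decompose ∫((-9*z**3 + 24*z**2 - 75*z + 220)/(z**4 - 6*z**3 + 14*z**2 - 54*z + 45)) dz by partial fractions, (-9*z**3 + 24*z**2 - 75*z + 220)/(z**4 - 6*z**3 + 14*z**2 - 54*z + 45) = -1/(z**2 + 9) - 4/(z - 1) - 5/(z - 5): now ∫((7*z**2 - 49*z + 82)/(z**3 - 11*z**2 + 38*z - 40)) dz + ∫((2*z**3 - 3*z**2 - 2*z - 4)/(z**4 - 4*z**3 + z**2 - 4*z)) dz + ∫(-5/(z - 5)) dz + ∫(-4/(z - 1)) dz + ∫(-1/(z**2 + 9)) dz.
Step 3. Evaluate the standard form [assuming z > 5]: now -5*log(z - 5) + ∫((7*z**2 - 49*z + 82)/(z**3 - 11*z**2 + 38*z - 40)) dz + ∫((2*z**3 - 3*z**2 - 2*z - 4)/(z**4 - 4*z**3 + z**2 - 4*z)) dz + ∫(-4/(z - 1)) dz + ∫(-1/(z**2 + 9)) dz.
Step 4. Evaluate the standard form [assuming z > 1]: now -5*log(z - 5) - 4*log(z - 1) + ∫((7*z**2 - 49*z + 82)/(z**3 - 11*z**2 + 38*z - 40)) dz + ∫((2*z**3 - 3*z**2 - 2*z - 4)/(z**4 - 4*z**3 + z**2 - 4*z)) dz + ∫(-1/(z**2 + 9)) dz.
Step 5. Evaluate the standard form: now -5*log(z - 5) - 4*log(z - 1) - atan(z/3)/3 + ∫((7*z**2 - 49*z + 82)/(z**3 - 11*z**2 + 38*z - 40)) dz + ∫((2*z**3 - 3*z**2 - 2*z - 4)/(z**4 - 4*z**3 + z**2 - 4*z)) dz.
Step 6. Decompose ∫((7*z**2 - 49*z + 82)/(z**3 - 11*z**2 + 38*z - 40)) dz by partial fractions, (7*z**2 - 49*z + 82)/(z**3 - 11*z**2 + 38*z - 40) = 2/(z - 2) + 1/(z - 4) + 4/(z - 5): now -5*log(z - 5) - 4*log(z - 1) - atan(z/3)/3 + ∫((2*z**3 - 3*z**2 - 2*z - 4)/(z**4 - 4*z**3 + z**2 - 4*z)) dz + ∫(4/(z - 5)) dz + ∫(1/(z - 4)) dz + ∫(2/(z - 2)) dz.
Step 7. Evaluate the standard form [assuming z > 2]: now -5*log(z - 5) + 2*log(z - 2) - 4*log(z - 1) - atan(z/3)/3 + ∫((2*z**3 - 3*z**2 - 2*z - 4)/(z**4 - 4*z**3 + z**2 - 4*z)) dz + ∫(4/(z - 5)) dz + ∫(1/(z - 4)) dz.
Step 8. Evaluate the standard form [assuming z > 4]: now -5*log(z - 5) + log(z - 4) + 2*log(z - 2) - 4*log(z - 1) - atan(z/3)/3 + ∫((2*z**3 - 3*z**2 - 2*z - 4)/(z**4 - 4*z**3 + z**2 - 4*z)) dz + ∫(4/(z - 5)) dz.
Step 9. Evaluate the standard form [assuming z > 5]: now -log(z - 5) + log(z - 4) + 2*log(z - 2) - 4*log(z - 1) - atan(z/3)/3 + ∫((2*z**3 - 3*z**2 - 2*z - 4)/(z**4 - 4*z**3 + z**2 - 4*z)) dz.
Step 10. Decompose ∫((2*z**3 - 3*z**2 - 2*z - 4)/(z**4 - 4*z**3 + z**2 - 4*z)) dz by partial fractions, (2*z**3 - 3*z**2 - 2*z - 4)/(z**4 - 4*z**3 + z**2 - 4*z) = 1/(z**2 + 1) + 1/(z - 4) + 1/z: now -log(z - 5) + log(z - 4) + 2*log(z - 2) - 4*log(z - 1) - atan(z/3)/3 + ∫(1/z) dz + ∫(1/(z - 4)) dz + ∫(1/(z**2 + 1)) dz.
Step 11. Evaluate the standard form [assuming z > 4]: now -log(z - 5) + 2*log(z - 4) + 2*log(z - 2) - 4*log(z - 1) - atan(z/3)/3 + ∫(1/z) dz + ∫(1/(z**2 + 1)) dz.
Step 12. Evaluate the standard form [assuming z > 0]: now log(z) - log(z - 5) + 2*log(z - 4) + 2*log(z - 2) - 4*log(z - 1) - atan(z/3)/3 + ∫(1/(z**2 + 1)) dz.
Step 13. Evaluate the standard form: now log(z) - log(z - 5) + 2*log(z - 4) + 2*log(z - 2) - 4*log(z - 1) - atan(z/3)/3 + atan(z).
Answer: log(z) - log(z - 5) + 2*log(z - 4) + 2*log(z - 2) - 4*log(z - 1) - atan(z/3)/3 + atan(z).


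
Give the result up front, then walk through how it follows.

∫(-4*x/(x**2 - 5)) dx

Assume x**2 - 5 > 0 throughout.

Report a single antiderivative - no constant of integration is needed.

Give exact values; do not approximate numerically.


The answer is -2*log(x**2 - 5).
Step 1. Substitute u = x**2 - 5, turning ∫(-4*x/(x**2 - 5)) dx into ∫(-2/u) du: now ∫(-2/u) du.
Step 2. Evaluate the standard form [assuming u > 0]: now -2*log(u).
Step 3. Substitute back u = x**2 - 5: now -2*log(x**2 - 5).
Answer: -2*log(x**2 - 5).


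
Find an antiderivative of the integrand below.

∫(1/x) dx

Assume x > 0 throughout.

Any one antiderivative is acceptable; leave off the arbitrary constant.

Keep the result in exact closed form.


Answer: log(x).


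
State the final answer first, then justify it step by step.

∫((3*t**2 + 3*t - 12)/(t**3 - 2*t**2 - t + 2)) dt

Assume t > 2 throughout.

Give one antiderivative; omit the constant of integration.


The answer is 2*log(t - 2) + 3*log(t - 1) - 2*log(t + 1).
Step 1. Decompose ∫((3*t**2 + 3*t - 12)/(t**3 - 2*t**2 - t + 2)) dt by partial fractions, (3*t**2 + 3*t - 12)/(t**3 - 2*t**2 - t + 2) = -2/(t + 1) + 3/(t - 1) + 2/(t - 2): now ∫(2/(t - 2)) dt + ∫(3/(t - 1)) dt + ∫(-2/(t + 1)) dt.
Step 2. Evaluate the standard form [assuming t > -1]: now -2*log(t + 1) + ∫(2/(t - 2)) dt + ∫(3/(t - 1)) dt.
Step 3. Evaluate the standard form [assuming t > 2]: now 2*log(t - 2) - 2*log(t + 1) + ∫(3/(t - 1)) dt.
Step 4. Evaluate the standard form [assuming t > 1]: now 2*log(t - 2) + 3*log(t - 1) - 2*log(t + 1).
Answer: 2*log(t - 2) + 3*log(t - 1) - 2*log(t + 1).


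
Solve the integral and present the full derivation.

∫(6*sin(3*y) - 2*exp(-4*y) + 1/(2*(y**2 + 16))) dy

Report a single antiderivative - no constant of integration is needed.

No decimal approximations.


Step 1. Rewrite: now ∫(1/(2*(y**2 + 16))) dy + ∫(-2*exp(-4*y)) dy + ∫(6*sin(3*y)) dy.
Step 2. Evaluate the standard form: now atan(y/4)/8 + ∫(-2*exp(-4*y)) dy + ∫(6*sin(3*y)) dy.
Step 3. Evaluate the standard form: now atan(y/4)/8 + ∫(6*sin(3*y)) dy + exp(-4*y)/2.
Step 4. Evaluate the standard form: now -2*cos(3*y) + atan(y/4)/8 + exp(-4*y)/2.
Answer: -2*cos(3*y) + atan(y/4)/8 + exp(-4*y)/2.


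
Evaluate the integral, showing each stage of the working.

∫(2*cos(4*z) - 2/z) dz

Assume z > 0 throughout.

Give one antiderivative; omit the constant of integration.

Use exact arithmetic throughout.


Step 1. Rewrite: now ∫(-2/z) dz + ∫(2*cos(4*z)) dz.
Step 2. Evaluate the standard form [assuming z > 0]: now -2*log(z) + ∫(2*cos(4*z)) dz.
Step 3. Evaluate the standard form: now -2*log(z) + sin(4*z)/2.
Answer: -2*log(z) + sin(4*z)/2.


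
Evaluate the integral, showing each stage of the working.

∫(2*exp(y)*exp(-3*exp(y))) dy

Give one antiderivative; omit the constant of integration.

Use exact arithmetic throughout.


Step 1. Substitute u = exp(y), turning ∫(2*exp(y)*exp(-3*exp(y))) dy into ∫(2*exp(-3*u)) du: now ∫(2*exp(-3*u)) du.
Step 2. Evaluate the standard form: now -2*exp(-3*u)/3.
Step 3. Substitute back u = exp(y): now -2*exp(-3*exp(y))/3.
Answer: -2*exp(-3*exp(y))/3.


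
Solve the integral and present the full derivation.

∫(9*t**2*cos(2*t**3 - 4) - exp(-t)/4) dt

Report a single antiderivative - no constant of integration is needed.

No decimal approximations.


Step 1. Rewrite: now ∫(9*t**2*cos(2*t**3 - 4)) dt + ∫(-exp(-t)/4) dt.
Step 2. Evaluate the standard form: now ∫(9*t**2*cos(2*t**3 - 4)) dt + exp(-t)/4.
Step 3. Substitute u = t**3 - 2, turning ∫(9*t**2*cos(2*t**3 - 4)) dt into ∫(3*cos(2*u)) du: now ∫(3*cos(2*u)) du + exp(-t)/4.
Step 4. Evaluate the standard form: now 3*sin(2*u)/2 + exp(-t)/4.
Step 5. Substitute back u = t**3 - 2: now 3*sin(2*t**3 - 4)/2 + exp(-t)/4.
Answer: 3*sin(2*t**3 - 4)/2 + exp(-t)/4.


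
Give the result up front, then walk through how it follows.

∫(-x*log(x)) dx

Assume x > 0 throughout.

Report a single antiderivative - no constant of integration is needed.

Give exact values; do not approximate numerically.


The answer is -x**2*log(x)/2 + x**2/4.
Step 1. Integrate ∫(-x*log(x)) dx by parts with u = log(x), dv = (-x) dx, so v = -x**2/2 [assuming x > 0]: now -x**2*log(x)/2 + ∫(x/2) dx.
Step 2. Evaluate the standard form: now -x**2*log(x)/2 + x**2/4.
Answer: -x**2*log(x)/2 + x**2/4.


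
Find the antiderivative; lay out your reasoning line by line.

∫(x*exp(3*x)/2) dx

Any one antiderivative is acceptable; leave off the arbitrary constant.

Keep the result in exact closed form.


Step 1. Integrate ∫(x*exp(3*x)/2) dx by parts with u = x, dv = (exp(3*x)/2) dx, so v = exp(3*x)/6: now x*exp(3*x)/6 + ∫(-exp(3*x)/6) dx.
Step 2. Evaluate the standard form: now x*exp(3*x)/6 - exp(3*x)/18.
Answer: x*exp(3*x)/6 - exp(3*x)/18.


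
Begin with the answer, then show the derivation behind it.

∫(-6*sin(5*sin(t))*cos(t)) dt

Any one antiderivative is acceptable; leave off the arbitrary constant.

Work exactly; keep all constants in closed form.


The answer is 6*cos(5*sin(t))/5.
Step 1. Substitute u = sin(t), turning ∫(-6*sin(5*sin(t))*cos(t)) dt into ∫(-6*sin(5*u)) du: now ∫(-6*sin(5*u)) du.
Step 2. Evaluate the standard form: now 6*cos(5*u)/5.
Step 3. Substitute back u = sin(t): now 6*cos(5*sin(t))/5.
Answer: 6*cos(5*sin(t))/5.


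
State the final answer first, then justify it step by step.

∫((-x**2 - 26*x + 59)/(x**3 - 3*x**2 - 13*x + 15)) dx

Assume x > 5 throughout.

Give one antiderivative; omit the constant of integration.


The answer is -3*log(x - 5) - 2*log(x - 1) + 4*log(x + 3).
Step 1. Decompose ∫((-x**2 - 26*x + 59)/(x**3 - 3*x**2 - 13*x + 15)) dx by partial fractions, (-x**2 - 26*x + 59)/(x**3 - 3*x**2 - 13*x + 15) = 4/(x + 3) - 2/(x - 1) - 3/(x - 5): now ∫(-3/(x - 5)) dx + ∫(-2/(x - 1)) dx + ∫(4/(x + 3)) dx.
Step 2. Evaluate the standard form [assuming x > 5]: now -3*log(x - 5) + ∫(-2/(x - 1)) dx + ∫(4/(x + 3)) dx.
Step 3. Evaluate the standard form [assuming x > 1]: now -3*log(x - 5) - 2*log(x - 1) + ∫(4/(x + 3)) dx.
Step 4. Evaluate the standard form [assuming x > -3]: now -3*log(x - 5) - 2*log(x - 1) + 4*log(x + 3).
Answer: -3*log(x - 5) - 2*log(x - 1) + 4*log(x + 3).


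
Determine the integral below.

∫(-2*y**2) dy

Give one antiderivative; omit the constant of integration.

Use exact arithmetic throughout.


Answer: -2*y**3/3.
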